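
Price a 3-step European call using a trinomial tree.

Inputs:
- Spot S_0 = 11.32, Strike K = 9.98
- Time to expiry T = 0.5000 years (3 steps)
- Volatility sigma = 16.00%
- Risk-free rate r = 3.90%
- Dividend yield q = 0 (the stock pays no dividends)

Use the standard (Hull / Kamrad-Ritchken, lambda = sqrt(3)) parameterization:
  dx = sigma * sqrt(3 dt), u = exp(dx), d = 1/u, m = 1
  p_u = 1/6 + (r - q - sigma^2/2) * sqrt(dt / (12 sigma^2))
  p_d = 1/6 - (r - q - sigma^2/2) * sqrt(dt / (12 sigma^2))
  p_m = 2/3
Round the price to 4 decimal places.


Answer: Price = V(0,0) = 1.5790

Derivation:
dt = T/N = 0.166667; dx = sigma*sqrt(3*dt) = 0.113137
u = exp(dx) = 1.119785; d = 1/u = 0.893028
p_u = 0.185965, p_m = 0.666667, p_d = 0.147369
Discount per step: exp(-r*dt) = 0.993521
Stock lattice S(k, j) with j the centered position index:
  k=0: S(0,+0) = 11.3200
  k=1: S(1,-1) = 10.1091; S(1,+0) = 11.3200; S(1,+1) = 12.6760
  k=2: S(2,-2) = 9.0277; S(2,-1) = 10.1091; S(2,+0) = 11.3200; S(2,+1) = 12.6760; S(2,+2) = 14.1944
  k=3: S(3,-3) = 8.0620; S(3,-2) = 9.0277; S(3,-1) = 10.1091; S(3,+0) = 11.3200; S(3,+1) = 12.6760; S(3,+2) = 14.1944; S(3,+3) = 15.8946
Terminal payoffs V(N, j) = max(S_T - K, 0):
  V(3,-3) = 0.000000; V(3,-2) = 0.000000; V(3,-1) = 0.129080; V(3,+0) = 1.340000; V(3,+1) = 2.695971; V(3,+2) = 4.214368; V(3,+3) = 5.914646
Backward induction: V(k, j) = exp(-r*dt) * [p_u * V(k+1, j+1) + p_m * V(k+1, j) + p_d * V(k+1, j-1)]
  V(2,-2) = exp(-r*dt) * [p_u*0.129080 + p_m*0.000000 + p_d*0.000000] = 0.023849
  V(2,-1) = exp(-r*dt) * [p_u*1.340000 + p_m*0.129080 + p_d*0.000000] = 0.333074
  V(2,+0) = exp(-r*dt) * [p_u*2.695971 + p_m*1.340000 + p_d*0.129080] = 1.404552
  V(2,+1) = exp(-r*dt) * [p_u*4.214368 + p_m*2.695971 + p_d*1.340000] = 2.760510
  V(2,+2) = exp(-r*dt) * [p_u*5.914646 + p_m*4.214368 + p_d*2.695971] = 4.278892
  V(1,-1) = exp(-r*dt) * [p_u*1.404552 + p_m*0.333074 + p_d*0.023849] = 0.483607
  V(1,+0) = exp(-r*dt) * [p_u*2.760510 + p_m*1.404552 + p_d*0.333074] = 1.489100
  V(1,+1) = exp(-r*dt) * [p_u*4.278892 + p_m*2.760510 + p_d*1.404552] = 2.824630
  V(0,+0) = exp(-r*dt) * [p_u*2.824630 + p_m*1.489100 + p_d*0.483607] = 1.578986


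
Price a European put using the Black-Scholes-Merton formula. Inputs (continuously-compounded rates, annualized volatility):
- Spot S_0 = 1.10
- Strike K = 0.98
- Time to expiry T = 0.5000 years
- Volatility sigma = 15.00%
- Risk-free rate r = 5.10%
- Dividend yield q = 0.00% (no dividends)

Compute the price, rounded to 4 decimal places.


d1 = (ln(S/K) + (r - q + 0.5*sigma^2) * T) / (sigma * sqrt(T)) = 1.38251526
d2 = d1 - sigma * sqrt(T) = 1.27644924
exp(-rT) = 0.97482238; exp(-qT) = 1.00000000
P = K * exp(-rT) * N(-d2) - S_0 * exp(-qT) * N(-d1)
N(-d1) = 0.08340677; N(-d2) = 0.10089838
P = 0.9800 * 0.97482238 * 0.10089838 - 1.1000 * 1.00000000 * 0.08340677 = 0.0046

Answer: Price = 0.0046


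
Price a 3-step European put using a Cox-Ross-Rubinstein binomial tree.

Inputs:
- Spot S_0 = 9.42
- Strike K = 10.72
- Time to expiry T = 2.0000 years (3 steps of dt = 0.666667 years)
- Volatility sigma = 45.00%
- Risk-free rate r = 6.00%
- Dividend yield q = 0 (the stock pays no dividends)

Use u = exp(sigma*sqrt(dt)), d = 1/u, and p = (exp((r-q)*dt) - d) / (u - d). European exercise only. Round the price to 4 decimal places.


dt = T/N = 0.666667
u = exp(sigma*sqrt(dt)) = 1.444009; d = 1/u = 0.692516
p = (exp((r-q)*dt) - d) / (u - d) = 0.463470
Discount per step: exp(-r*dt) = 0.960789
Stock lattice S(k, i) with i counting down-moves:
  k=0: S(0,0) = 9.4200
  k=1: S(1,0) = 13.6026; S(1,1) = 6.5235
  k=2: S(2,0) = 19.6422; S(2,1) = 9.4200; S(2,2) = 4.5176
  k=3: S(3,0) = 28.3636; S(3,1) = 13.6026; S(3,2) = 6.5235; S(3,3) = 3.1285
Terminal payoffs V(N, i) = max(K - S_T, 0):
  V(3,0) = 0.000000; V(3,1) = 0.000000; V(3,2) = 4.196496; V(3,3) = 7.591465
Backward induction: V(k, i) = exp(-r*dt) * [p * V(k+1, i) + (1-p) * V(k+1, i+1)].
  V(2,0) = exp(-r*dt) * [p*0.000000 + (1-p)*0.000000] = 0.000000
  V(2,1) = exp(-r*dt) * [p*0.000000 + (1-p)*4.196496] = 2.163262
  V(2,2) = exp(-r*dt) * [p*4.196496 + (1-p)*7.591465] = 5.782030
  V(1,0) = exp(-r*dt) * [p*0.000000 + (1-p)*2.163262] = 1.115145
  V(1,1) = exp(-r*dt) * [p*2.163262 + (1-p)*5.782030] = 3.943886
  V(0,0) = exp(-r*dt) * [p*1.115145 + (1-p)*3.943886] = 2.529614

Answer: Price = V(0,0) = 2.5296


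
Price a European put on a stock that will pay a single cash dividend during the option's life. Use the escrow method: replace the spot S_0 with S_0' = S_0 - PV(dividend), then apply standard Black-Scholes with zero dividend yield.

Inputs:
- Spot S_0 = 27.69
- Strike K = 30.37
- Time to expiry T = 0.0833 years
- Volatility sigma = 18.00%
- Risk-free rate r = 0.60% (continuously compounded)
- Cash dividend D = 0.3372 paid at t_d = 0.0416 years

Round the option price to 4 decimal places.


PV(D) = D * exp(-r * t_d) = 0.3372 * 0.99975043 = 0.33711585
S_0' = S_0 - PV(D) = 27.6900 - 0.33711585 = 27.35288415
d1 = (ln(S_0'/K) + (r + sigma^2/2)*T) / (sigma*sqrt(T)) = -1.97847555
d2 = d1 - sigma*sqrt(T) = -2.03042668
exp(-rT) = 0.99950032
N(-d1) = 0.97606246; N(-d2) = 0.97884341
P = K * exp(-rT) * N(-d2) - S_0' * N(-d1) = 30.3700 * 0.99950032 * 0.97884341 - 27.35288415 * 0.97606246 = 3.0145

Answer: Price = 3.0145


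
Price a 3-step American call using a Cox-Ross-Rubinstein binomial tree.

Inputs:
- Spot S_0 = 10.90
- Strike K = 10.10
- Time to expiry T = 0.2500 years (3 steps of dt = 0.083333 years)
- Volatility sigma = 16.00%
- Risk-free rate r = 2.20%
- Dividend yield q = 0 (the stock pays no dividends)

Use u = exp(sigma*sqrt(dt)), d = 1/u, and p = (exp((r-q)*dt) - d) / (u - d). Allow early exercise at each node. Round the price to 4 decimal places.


Answer: Price = V(0,0) = 0.9276

Derivation:
dt = T/N = 0.083333
u = exp(sigma*sqrt(dt)) = 1.047271; d = 1/u = 0.954862
p = (exp((r-q)*dt) - d) / (u - d) = 0.508313
Discount per step: exp(-r*dt) = 0.998168
Stock lattice S(k, i) with i counting down-moves:
  k=0: S(0,0) = 10.9000
  k=1: S(1,0) = 11.4153; S(1,1) = 10.4080
  k=2: S(2,0) = 11.9549; S(2,1) = 10.9000; S(2,2) = 9.9382
  k=3: S(3,0) = 12.5200; S(3,1) = 11.4153; S(3,2) = 10.4080; S(3,3) = 9.4896
Terminal payoffs V(N, i) = max(S_T - K, 0):
  V(3,0) = 2.419994; V(3,1) = 1.315257; V(3,2) = 0.308000; V(3,3) = 0.000000
Backward induction: V(k, i) = exp(-r*dt) * [p * V(k+1, i) + (1-p) * V(k+1, i+1)]; then take max(V_cont, immediate exercise) for American.
  V(2,0) = exp(-r*dt) * [p*2.419994 + (1-p)*1.315257] = 1.873371; exercise = 1.854871; V(2,0) = max -> 1.873371
  V(2,1) = exp(-r*dt) * [p*1.315257 + (1-p)*0.308000] = 0.818500; exercise = 0.800000; V(2,1) = max -> 0.818500
  V(2,2) = exp(-r*dt) * [p*0.308000 + (1-p)*0.000000] = 0.156274; exercise = 0.000000; V(2,2) = max -> 0.156274
  V(1,0) = exp(-r*dt) * [p*1.873371 + (1-p)*0.818500] = 1.352223; exercise = 1.315257; V(1,0) = max -> 1.352223
  V(1,1) = exp(-r*dt) * [p*0.818500 + (1-p)*0.156274] = 0.491989; exercise = 0.308000; V(1,1) = max -> 0.491989
  V(0,0) = exp(-r*dt) * [p*1.352223 + (1-p)*0.491989] = 0.927554; exercise = 0.800000; V(0,0) = max -> 0.927554


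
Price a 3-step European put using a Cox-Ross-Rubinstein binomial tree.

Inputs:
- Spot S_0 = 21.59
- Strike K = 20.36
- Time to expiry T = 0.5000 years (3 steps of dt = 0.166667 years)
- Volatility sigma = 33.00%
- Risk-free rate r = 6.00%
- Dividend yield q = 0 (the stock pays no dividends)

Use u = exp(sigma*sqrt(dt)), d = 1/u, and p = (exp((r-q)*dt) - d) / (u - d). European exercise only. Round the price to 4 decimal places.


dt = T/N = 0.166667
u = exp(sigma*sqrt(dt)) = 1.144219; d = 1/u = 0.873959
p = (exp((r-q)*dt) - d) / (u - d) = 0.503557
Discount per step: exp(-r*dt) = 0.990050
Stock lattice S(k, i) with i counting down-moves:
  k=0: S(0,0) = 21.5900
  k=1: S(1,0) = 24.7037; S(1,1) = 18.8688
  k=2: S(2,0) = 28.2664; S(2,1) = 21.5900; S(2,2) = 16.4905
  k=3: S(3,0) = 32.3429; S(3,1) = 24.7037; S(3,2) = 18.8688; S(3,3) = 14.4120
Terminal payoffs V(N, i) = max(K - S_T, 0):
  V(3,0) = 0.000000; V(3,1) = 0.000000; V(3,2) = 1.491227; V(3,3) = 5.947953
Backward induction: V(k, i) = exp(-r*dt) * [p * V(k+1, i) + (1-p) * V(k+1, i+1)].
  V(2,0) = exp(-r*dt) * [p*0.000000 + (1-p)*0.000000] = 0.000000
  V(2,1) = exp(-r*dt) * [p*0.000000 + (1-p)*1.491227] = 0.732943
  V(2,2) = exp(-r*dt) * [p*1.491227 + (1-p)*5.947953] = 3.666883
  V(1,0) = exp(-r*dt) * [p*0.000000 + (1-p)*0.732943] = 0.360243
  V(1,1) = exp(-r*dt) * [p*0.732943 + (1-p)*3.666883] = 2.167690
  V(0,0) = exp(-r*dt) * [p*0.360243 + (1-p)*2.167690] = 1.245024

Answer: Price = V(0,0) = 1.2450


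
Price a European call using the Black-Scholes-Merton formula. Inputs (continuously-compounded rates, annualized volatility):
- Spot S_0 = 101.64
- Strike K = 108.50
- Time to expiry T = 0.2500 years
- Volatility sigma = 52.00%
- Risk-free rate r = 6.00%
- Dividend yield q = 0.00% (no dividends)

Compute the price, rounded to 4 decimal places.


Answer: Price = 8.3620

Derivation:
d1 = (ln(S/K) + (r - q + 0.5*sigma^2) * T) / (sigma * sqrt(T)) = -0.06351159
d2 = d1 - sigma * sqrt(T) = -0.32351159
exp(-rT) = 0.98511194; exp(-qT) = 1.00000000
C = S_0 * exp(-qT) * N(d1) - K * exp(-rT) * N(d2)
N(d1) = 0.47467956; N(d2) = 0.37315391
C = 101.6400 * 1.00000000 * 0.47467956 - 108.5000 * 0.98511194 * 0.37315391 = 8.3620


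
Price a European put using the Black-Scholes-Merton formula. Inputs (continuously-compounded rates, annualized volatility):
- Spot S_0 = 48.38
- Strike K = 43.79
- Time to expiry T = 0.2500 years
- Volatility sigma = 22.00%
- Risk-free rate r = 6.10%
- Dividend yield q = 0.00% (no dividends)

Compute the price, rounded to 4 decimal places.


Answer: Price = 0.3837

Derivation:
d1 = (ln(S/K) + (r - q + 0.5*sigma^2) * T) / (sigma * sqrt(T)) = 1.09982749
d2 = d1 - sigma * sqrt(T) = 0.98982749
exp(-rT) = 0.98486569; exp(-qT) = 1.00000000
P = K * exp(-rT) * N(-d2) - S_0 * exp(-qT) * N(-d1)
N(-d1) = 0.13570365; N(-d2) = 0.16112922
P = 43.7900 * 0.98486569 * 0.16112922 - 48.3800 * 1.00000000 * 0.13570365 = 0.3837


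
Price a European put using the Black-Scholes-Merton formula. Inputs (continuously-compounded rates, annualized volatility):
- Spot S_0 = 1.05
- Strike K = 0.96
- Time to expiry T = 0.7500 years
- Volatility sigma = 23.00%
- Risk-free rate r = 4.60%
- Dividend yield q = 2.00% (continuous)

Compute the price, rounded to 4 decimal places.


d1 = (ln(S/K) + (r - q + 0.5*sigma^2) * T) / (sigma * sqrt(T)) = 0.64738365
d2 = d1 - sigma * sqrt(T) = 0.44819781
exp(-rT) = 0.96608834; exp(-qT) = 0.98511194
P = K * exp(-rT) * N(-d2) - S_0 * exp(-qT) * N(-d1)
N(-d1) = 0.25869184; N(-d2) = 0.32700522
P = 0.9600 * 0.96608834 * 0.32700522 - 1.0500 * 0.98511194 * 0.25869184 = 0.0357

Answer: Price = 0.0357


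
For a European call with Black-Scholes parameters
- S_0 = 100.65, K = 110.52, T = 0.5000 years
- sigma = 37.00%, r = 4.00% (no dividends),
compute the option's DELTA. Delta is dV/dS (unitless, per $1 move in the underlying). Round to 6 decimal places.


Answer: Delta = 0.440265

Derivation:
d1 = -0.1502978319; d2 = -0.4119273409
phi(d1) = 0.3944616905; exp(-qT) = 1.0000000000; exp(-rT) = 0.9801986733
N(d1) = 0.4402648217
Delta = exp(-qT) * N(d1) = 1.0000000000 * 0.4402648217 = 0.440265


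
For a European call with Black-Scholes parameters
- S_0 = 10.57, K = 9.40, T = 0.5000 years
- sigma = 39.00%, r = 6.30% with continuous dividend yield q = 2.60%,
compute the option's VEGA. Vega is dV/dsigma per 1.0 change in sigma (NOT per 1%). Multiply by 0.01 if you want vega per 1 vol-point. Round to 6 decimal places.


Answer: Vega = 2.412905

Derivation:
d1 = 0.6303589001; d2 = 0.3545872554
phi(d1) = 0.3270589972; exp(-qT) = 0.9870841350; exp(-rT) = 0.9689909565
Vega = S * exp(-qT) * phi(d1) * sqrt(T) = 10.5700 * 0.9870841350 * 0.3270589972 * 0.7071067812 = 2.412905


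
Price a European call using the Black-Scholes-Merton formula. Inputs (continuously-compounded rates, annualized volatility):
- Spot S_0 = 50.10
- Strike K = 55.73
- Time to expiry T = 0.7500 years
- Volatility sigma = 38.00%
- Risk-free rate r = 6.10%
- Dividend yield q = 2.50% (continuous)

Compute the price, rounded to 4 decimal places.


d1 = (ln(S/K) + (r - q + 0.5*sigma^2) * T) / (sigma * sqrt(T)) = -0.07702337
d2 = d1 - sigma * sqrt(T) = -0.40611302
exp(-rT) = 0.95528075; exp(-qT) = 0.98142469
C = S_0 * exp(-qT) * N(d1) - K * exp(-rT) * N(d2)
N(d1) = 0.46930248; N(d2) = 0.34232978
C = 50.1000 * 0.98142469 * 0.46930248 - 55.7300 * 0.95528075 * 0.34232978 = 4.8504

Answer: Price = 4.8504


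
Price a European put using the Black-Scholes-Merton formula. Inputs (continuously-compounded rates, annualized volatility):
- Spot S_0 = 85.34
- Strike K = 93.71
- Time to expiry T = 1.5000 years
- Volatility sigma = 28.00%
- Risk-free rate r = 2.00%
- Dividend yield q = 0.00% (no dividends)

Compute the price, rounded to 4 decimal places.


d1 = (ln(S/K) + (r - q + 0.5*sigma^2) * T) / (sigma * sqrt(T)) = -0.01388519
d2 = d1 - sigma * sqrt(T) = -0.35681376
exp(-rT) = 0.97044553; exp(-qT) = 1.00000000
P = K * exp(-rT) * N(-d2) - S_0 * exp(-qT) * N(-d1)
N(-d1) = 0.50553921; N(-d2) = 0.63938438
P = 93.7100 * 0.97044553 * 0.63938438 - 85.3400 * 1.00000000 * 0.50553921 = 15.0032

Answer: Price = 15.0032


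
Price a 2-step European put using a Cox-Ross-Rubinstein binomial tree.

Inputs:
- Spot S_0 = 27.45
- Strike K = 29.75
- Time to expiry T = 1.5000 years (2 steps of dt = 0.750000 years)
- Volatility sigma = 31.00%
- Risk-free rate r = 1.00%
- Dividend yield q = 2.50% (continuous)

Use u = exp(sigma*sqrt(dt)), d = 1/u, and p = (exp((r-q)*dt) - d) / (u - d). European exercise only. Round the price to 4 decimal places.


dt = T/N = 0.750000
u = exp(sigma*sqrt(dt)) = 1.307959; d = 1/u = 0.764550
p = (exp((r-q)*dt) - d) / (u - d) = 0.412697
Discount per step: exp(-r*dt) = 0.992528
Stock lattice S(k, i) with i counting down-moves:
  k=0: S(0,0) = 27.4500
  k=1: S(1,0) = 35.9035; S(1,1) = 20.9869
  k=2: S(2,0) = 46.9603; S(2,1) = 27.4500; S(2,2) = 16.0455
Terminal payoffs V(N, i) = max(K - S_T, 0):
  V(2,0) = 0.000000; V(2,1) = 2.300000; V(2,2) = 13.704468
Backward induction: V(k, i) = exp(-r*dt) * [p * V(k+1, i) + (1-p) * V(k+1, i+1)].
  V(1,0) = exp(-r*dt) * [p*0.000000 + (1-p)*2.300000] = 1.340705
  V(1,1) = exp(-r*dt) * [p*2.300000 + (1-p)*13.704468] = 8.930651
  V(0,0) = exp(-r*dt) * [p*1.340705 + (1-p)*8.930651] = 5.754981

Answer: Price = V(0,0) = 5.7550


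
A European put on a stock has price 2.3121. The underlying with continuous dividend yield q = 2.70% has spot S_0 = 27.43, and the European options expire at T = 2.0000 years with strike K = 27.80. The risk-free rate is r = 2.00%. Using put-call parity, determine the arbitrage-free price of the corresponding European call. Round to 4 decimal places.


Put-call parity: C - P = S_0 * exp(-qT) - K * exp(-rT).
S_0 * exp(-qT) = 27.4300 * 0.94743211 = 25.98806268
K * exp(-rT) = 27.8000 * 0.96078944 = 26.70994641
C = P + S*exp(-qT) - K*exp(-rT)
C = 2.3121 + 25.98806268 - 26.70994641 = 1.5902

Answer: Call price = 1.5902


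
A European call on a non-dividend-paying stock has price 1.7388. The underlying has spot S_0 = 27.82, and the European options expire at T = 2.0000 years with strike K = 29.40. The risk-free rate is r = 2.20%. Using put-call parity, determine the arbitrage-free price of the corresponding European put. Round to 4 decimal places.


Put-call parity: C - P = S_0 * exp(-qT) - K * exp(-rT).
S_0 * exp(-qT) = 27.8200 * 1.00000000 = 27.82000000
K * exp(-rT) = 29.4000 * 0.95695396 = 28.13444635
P = C - S*exp(-qT) + K*exp(-rT)
P = 1.7388 - 27.82000000 + 28.13444635 = 2.0532

Answer: Put price = 2.0532


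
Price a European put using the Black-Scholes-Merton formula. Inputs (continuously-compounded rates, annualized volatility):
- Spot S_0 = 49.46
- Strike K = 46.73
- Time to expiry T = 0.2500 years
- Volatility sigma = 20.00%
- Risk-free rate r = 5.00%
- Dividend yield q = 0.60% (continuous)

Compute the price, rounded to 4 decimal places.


d1 = (ln(S/K) + (r - q + 0.5*sigma^2) * T) / (sigma * sqrt(T)) = 0.72777905
d2 = d1 - sigma * sqrt(T) = 0.62777905
exp(-rT) = 0.98757780; exp(-qT) = 0.99850112
P = K * exp(-rT) * N(-d2) - S_0 * exp(-qT) * N(-d1)
N(-d1) = 0.23337442; N(-d2) = 0.26507434
P = 46.7300 * 0.98757780 * 0.26507434 - 49.4600 * 0.99850112 * 0.23337442 = 0.7077

Answer: Price = 0.7077


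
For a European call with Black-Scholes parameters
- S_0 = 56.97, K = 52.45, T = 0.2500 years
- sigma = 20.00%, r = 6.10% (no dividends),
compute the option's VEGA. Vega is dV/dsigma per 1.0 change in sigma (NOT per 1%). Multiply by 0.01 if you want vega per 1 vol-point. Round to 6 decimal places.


d1 = 1.0291447865; d2 = 0.9291447865
phi(d1) = 0.2349205214; exp(-qT) = 1.0000000000; exp(-rT) = 0.9848656924
Vega = S * exp(-qT) * phi(d1) * sqrt(T) = 56.9700 * 1.0000000000 * 0.2349205214 * 0.5000000000 = 6.691711

Answer: Vega = 6.691711


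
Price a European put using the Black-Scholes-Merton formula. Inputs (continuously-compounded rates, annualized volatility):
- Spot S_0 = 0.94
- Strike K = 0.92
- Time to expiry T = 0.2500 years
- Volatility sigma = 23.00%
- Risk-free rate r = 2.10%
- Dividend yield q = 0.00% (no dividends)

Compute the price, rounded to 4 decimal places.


d1 = (ln(S/K) + (r - q + 0.5*sigma^2) * T) / (sigma * sqrt(T)) = 0.29016265
d2 = d1 - sigma * sqrt(T) = 0.17516265
exp(-rT) = 0.99476376; exp(-qT) = 1.00000000
P = K * exp(-rT) * N(-d2) - S_0 * exp(-qT) * N(-d1)
N(-d1) = 0.38584590; N(-d2) = 0.43047591
P = 0.9200 * 0.99476376 * 0.43047591 - 0.9400 * 1.00000000 * 0.38584590 = 0.0313

Answer: Price = 0.0313


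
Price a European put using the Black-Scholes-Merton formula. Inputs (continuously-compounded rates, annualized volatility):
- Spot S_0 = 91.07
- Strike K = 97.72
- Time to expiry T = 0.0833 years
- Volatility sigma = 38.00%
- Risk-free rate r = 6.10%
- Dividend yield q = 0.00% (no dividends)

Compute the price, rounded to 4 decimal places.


Answer: Price = 7.9046

Derivation:
d1 = (ln(S/K) + (r - q + 0.5*sigma^2) * T) / (sigma * sqrt(T)) = -0.54144022
d2 = d1 - sigma * sqrt(T) = -0.65111483
exp(-rT) = 0.99493159; exp(-qT) = 1.00000000
P = K * exp(-rT) * N(-d2) - S_0 * exp(-qT) * N(-d1)
N(-d1) = 0.70589790; N(-d2) = 0.74251382
P = 97.7200 * 0.99493159 * 0.74251382 - 91.0700 * 1.00000000 * 0.70589790 = 7.9046


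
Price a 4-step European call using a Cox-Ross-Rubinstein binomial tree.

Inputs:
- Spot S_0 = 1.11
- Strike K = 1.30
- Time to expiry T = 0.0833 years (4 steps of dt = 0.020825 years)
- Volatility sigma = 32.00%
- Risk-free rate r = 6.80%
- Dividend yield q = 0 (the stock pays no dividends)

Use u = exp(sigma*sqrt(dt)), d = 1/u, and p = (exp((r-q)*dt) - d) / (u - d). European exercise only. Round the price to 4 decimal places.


Answer: Price = V(0,0) = 0.0023

Derivation:
dt = T/N = 0.020825
u = exp(sigma*sqrt(dt)) = 1.047262; d = 1/u = 0.954871
p = (exp((r-q)*dt) - d) / (u - d) = 0.503796
Discount per step: exp(-r*dt) = 0.998585
Stock lattice S(k, i) with i counting down-moves:
  k=0: S(0,0) = 1.1100
  k=1: S(1,0) = 1.1625; S(1,1) = 1.0599
  k=2: S(2,0) = 1.2174; S(2,1) = 1.1100; S(2,2) = 1.0121
  k=3: S(3,0) = 1.2749; S(3,1) = 1.1625; S(3,2) = 1.0599; S(3,3) = 0.9664
  k=4: S(4,0) = 1.3352; S(4,1) = 1.2174; S(4,2) = 1.1100; S(4,3) = 1.0121; S(4,4) = 0.9228
Terminal payoffs V(N, i) = max(S_T - K, 0):
  V(4,0) = 0.035192; V(4,1) = 0.000000; V(4,2) = 0.000000; V(4,3) = 0.000000; V(4,4) = 0.000000
Backward induction: V(k, i) = exp(-r*dt) * [p * V(k+1, i) + (1-p) * V(k+1, i+1)].
  V(3,0) = exp(-r*dt) * [p*0.035192 + (1-p)*0.000000] = 0.017705
  V(3,1) = exp(-r*dt) * [p*0.000000 + (1-p)*0.000000] = 0.000000
  V(3,2) = exp(-r*dt) * [p*0.000000 + (1-p)*0.000000] = 0.000000
  V(3,3) = exp(-r*dt) * [p*0.000000 + (1-p)*0.000000] = 0.000000
  V(2,0) = exp(-r*dt) * [p*0.017705 + (1-p)*0.000000] = 0.008907
  V(2,1) = exp(-r*dt) * [p*0.000000 + (1-p)*0.000000] = 0.000000
  V(2,2) = exp(-r*dt) * [p*0.000000 + (1-p)*0.000000] = 0.000000
  V(1,0) = exp(-r*dt) * [p*0.008907 + (1-p)*0.000000] = 0.004481
  V(1,1) = exp(-r*dt) * [p*0.000000 + (1-p)*0.000000] = 0.000000
  V(0,0) = exp(-r*dt) * [p*0.004481 + (1-p)*0.000000] = 0.002254


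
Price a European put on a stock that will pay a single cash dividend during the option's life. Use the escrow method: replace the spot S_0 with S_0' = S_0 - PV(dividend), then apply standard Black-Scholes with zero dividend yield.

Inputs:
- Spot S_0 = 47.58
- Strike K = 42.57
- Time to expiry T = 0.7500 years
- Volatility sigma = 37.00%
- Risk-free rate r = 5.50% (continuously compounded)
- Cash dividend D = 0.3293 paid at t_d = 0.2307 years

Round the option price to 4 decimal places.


PV(D) = D * exp(-r * t_d) = 0.3293 * 0.98739166 = 0.32514807
S_0' = S_0 - PV(D) = 47.5800 - 0.32514807 = 47.25485193
d1 = (ln(S_0'/K) + (r + sigma^2/2)*T) / (sigma*sqrt(T)) = 0.61477834
d2 = d1 - sigma*sqrt(T) = 0.29434894
exp(-rT) = 0.95958920
N(-d1) = 0.26935056; N(-d2) = 0.38424564
P = K * exp(-rT) * N(-d2) - S_0' * N(-d1) = 42.5700 * 0.95958920 * 0.38424564 - 47.25485193 * 0.26935056 = 2.9682

Answer: Price = 2.9682


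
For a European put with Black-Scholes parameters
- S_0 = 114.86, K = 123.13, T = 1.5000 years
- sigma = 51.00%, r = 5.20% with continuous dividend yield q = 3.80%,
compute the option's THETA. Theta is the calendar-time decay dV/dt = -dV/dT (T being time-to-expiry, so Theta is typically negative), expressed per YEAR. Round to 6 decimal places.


Answer: Theta = -6.586563

Derivation:
d1 = 0.2346199525; d2 = -0.3899999319
phi(d1) = 0.3881118164; exp(-qT) = 0.9445940694; exp(-rT) = 0.9249644265
Theta = -S*exp(-qT)*phi(d1)*sigma/(2*sqrt(T)) + r*K*exp(-rT)*N(-d2) - q*S*exp(-qT)*N(-d1)
N(-d1) = 0.4072518609; N(-d2) = 0.6517317013; sqrt(T) = 1.2247448714
Term 1 = -114.8600 * 0.9445940694 * 0.3881118164 * 0.5100 / (2 * 1.2247448714) = -8.7672914261
Term 2 = 0.0520 * 123.1300 * 0.9249644265 * 0.6517317013 = 3.8597670987
Term 3 = -0.0380 * 114.8600 * 0.9445940694 * 0.4072518609 = -1.6790386780
Theta = -8.7672914261 + (3.8597670987) + (-1.6790386780) = -6.586563


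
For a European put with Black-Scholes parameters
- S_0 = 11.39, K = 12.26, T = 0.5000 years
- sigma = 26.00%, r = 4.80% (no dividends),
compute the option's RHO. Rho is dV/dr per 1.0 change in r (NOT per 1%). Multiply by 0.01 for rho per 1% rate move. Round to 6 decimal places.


Answer: Rho = -3.837519

Derivation:
d1 = -0.1778980201; d2 = -0.3617457832
phi(d1) = 0.3926791605; exp(-qT) = 1.0000000000; exp(-rT) = 0.9762857098
N(-d2) = 0.6412289946
Rho = -K*T*exp(-rT)*N(-d2) = -12.2600 * 0.5000 * 0.9762857098 * 0.6412289946 = -3.837519


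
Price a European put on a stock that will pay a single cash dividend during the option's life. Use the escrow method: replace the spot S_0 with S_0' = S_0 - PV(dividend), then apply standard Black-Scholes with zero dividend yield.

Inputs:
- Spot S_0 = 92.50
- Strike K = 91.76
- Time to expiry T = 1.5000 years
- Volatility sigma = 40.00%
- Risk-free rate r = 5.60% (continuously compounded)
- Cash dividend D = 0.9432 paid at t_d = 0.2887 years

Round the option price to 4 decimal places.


Answer: Price = 13.6527

Derivation:
PV(D) = D * exp(-r * t_d) = 0.9432 * 0.98396279 = 0.92807370
S_0' = S_0 - PV(D) = 92.5000 - 0.92807370 = 91.57192630
d1 = (ln(S_0'/K) + (r + sigma^2/2)*T) / (sigma*sqrt(T)) = 0.41222518
d2 = d1 - sigma*sqrt(T) = -0.07767277
exp(-rT) = 0.91943126
N(-d1) = 0.34008719; N(-d2) = 0.53095582
P = K * exp(-rT) * N(-d2) - S_0' * N(-d1) = 91.7600 * 0.91943126 * 0.53095582 - 91.57192630 * 0.34008719 = 13.6527


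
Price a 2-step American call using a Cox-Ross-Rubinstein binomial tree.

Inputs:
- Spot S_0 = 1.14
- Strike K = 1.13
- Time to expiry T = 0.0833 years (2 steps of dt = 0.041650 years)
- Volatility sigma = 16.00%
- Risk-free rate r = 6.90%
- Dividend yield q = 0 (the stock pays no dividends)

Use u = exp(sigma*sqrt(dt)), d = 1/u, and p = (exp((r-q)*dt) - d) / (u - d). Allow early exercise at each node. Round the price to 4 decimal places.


dt = T/N = 0.041650
u = exp(sigma*sqrt(dt)) = 1.033192; d = 1/u = 0.967874
p = (exp((r-q)*dt) - d) / (u - d) = 0.535898
Discount per step: exp(-r*dt) = 0.997130
Stock lattice S(k, i) with i counting down-moves:
  k=0: S(0,0) = 1.1400
  k=1: S(1,0) = 1.1778; S(1,1) = 1.1034
  k=2: S(2,0) = 1.2169; S(2,1) = 1.1400; S(2,2) = 1.0679
Terminal payoffs V(N, i) = max(S_T - K, 0):
  V(2,0) = 0.086934; V(2,1) = 0.010000; V(2,2) = 0.000000
Backward induction: V(k, i) = exp(-r*dt) * [p * V(k+1, i) + (1-p) * V(k+1, i+1)]; then take max(V_cont, immediate exercise) for American.
  V(1,0) = exp(-r*dt) * [p*0.086934 + (1-p)*0.010000] = 0.051082; exercise = 0.047839; V(1,0) = max -> 0.051082
  V(1,1) = exp(-r*dt) * [p*0.010000 + (1-p)*0.000000] = 0.005344; exercise = 0.000000; V(1,1) = max -> 0.005344
  V(0,0) = exp(-r*dt) * [p*0.051082 + (1-p)*0.005344] = 0.029769; exercise = 0.010000; V(0,0) = max -> 0.029769

Answer: Price = V(0,0) = 0.0298


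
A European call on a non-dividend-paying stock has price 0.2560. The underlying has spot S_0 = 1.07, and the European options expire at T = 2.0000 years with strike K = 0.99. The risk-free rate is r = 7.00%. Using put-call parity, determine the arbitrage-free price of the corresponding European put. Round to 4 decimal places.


Put-call parity: C - P = S_0 * exp(-qT) - K * exp(-rT).
S_0 * exp(-qT) = 1.0700 * 1.00000000 = 1.07000000
K * exp(-rT) = 0.9900 * 0.86935824 = 0.86066465
P = C - S*exp(-qT) + K*exp(-rT)
P = 0.2560 - 1.07000000 + 0.86066465 = 0.0467

Answer: Put price = 0.0467


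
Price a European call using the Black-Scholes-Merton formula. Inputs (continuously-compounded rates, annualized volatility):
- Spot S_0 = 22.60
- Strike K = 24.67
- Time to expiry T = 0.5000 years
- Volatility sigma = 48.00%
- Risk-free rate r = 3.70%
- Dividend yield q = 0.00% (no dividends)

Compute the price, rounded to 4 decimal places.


Answer: Price = 2.4102

Derivation:
d1 = (ln(S/K) + (r - q + 0.5*sigma^2) * T) / (sigma * sqrt(T)) = -0.03399423
d2 = d1 - sigma * sqrt(T) = -0.37340548
exp(-rT) = 0.98167007; exp(-qT) = 1.00000000
C = S_0 * exp(-qT) * N(d1) - K * exp(-rT) * N(d2)
N(d1) = 0.48644088; N(d2) = 0.35442334
C = 22.6000 * 1.00000000 * 0.48644088 - 24.6700 * 0.98167007 * 0.35442334 = 2.4102


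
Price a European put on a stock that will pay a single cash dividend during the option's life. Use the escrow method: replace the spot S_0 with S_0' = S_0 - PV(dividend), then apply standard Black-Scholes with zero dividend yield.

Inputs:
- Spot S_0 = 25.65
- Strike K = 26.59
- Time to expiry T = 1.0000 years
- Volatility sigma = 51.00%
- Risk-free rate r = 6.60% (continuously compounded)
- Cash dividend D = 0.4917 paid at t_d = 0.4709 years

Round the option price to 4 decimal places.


PV(D) = D * exp(-r * t_d) = 0.4917 * 0.96939860 = 0.47665329
S_0' = S_0 - PV(D) = 25.6500 - 0.47665329 = 25.17334671
d1 = (ln(S_0'/K) + (r + sigma^2/2)*T) / (sigma*sqrt(T)) = 0.27705992
d2 = d1 - sigma*sqrt(T) = -0.23294008
exp(-rT) = 0.93613086
N(-d1) = 0.39086705; N(-d2) = 0.59209603
P = K * exp(-rT) * N(-d2) - S_0' * N(-d1) = 26.5900 * 0.93613086 * 0.59209603 - 25.17334671 * 0.39086705 = 4.8989

Answer: Price = 4.8989


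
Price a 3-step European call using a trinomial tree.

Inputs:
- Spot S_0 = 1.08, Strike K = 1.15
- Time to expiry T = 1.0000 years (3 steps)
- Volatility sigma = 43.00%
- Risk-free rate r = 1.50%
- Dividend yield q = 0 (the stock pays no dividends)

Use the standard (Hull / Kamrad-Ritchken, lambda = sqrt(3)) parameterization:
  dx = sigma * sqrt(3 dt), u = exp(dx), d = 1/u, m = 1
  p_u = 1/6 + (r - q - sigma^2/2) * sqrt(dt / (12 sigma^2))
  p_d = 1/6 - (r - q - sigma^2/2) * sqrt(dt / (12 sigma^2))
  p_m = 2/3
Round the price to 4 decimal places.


Answer: Price = V(0,0) = 0.1557

Derivation:
dt = T/N = 0.333333; dx = sigma*sqrt(3*dt) = 0.430000
u = exp(dx) = 1.537258; d = 1/u = 0.650509
p_u = 0.136647, p_m = 0.666667, p_d = 0.196686
Discount per step: exp(-r*dt) = 0.995012
Stock lattice S(k, j) with j the centered position index:
  k=0: S(0,+0) = 1.0800
  k=1: S(1,-1) = 0.7025; S(1,+0) = 1.0800; S(1,+1) = 1.6602
  k=2: S(2,-2) = 0.4570; S(2,-1) = 0.7025; S(2,+0) = 1.0800; S(2,+1) = 1.6602; S(2,+2) = 2.5522
  k=3: S(3,-3) = 0.2973; S(3,-2) = 0.4570; S(3,-1) = 0.7025; S(3,+0) = 1.0800; S(3,+1) = 1.6602; S(3,+2) = 2.5522; S(3,+3) = 3.9234
Terminal payoffs V(N, j) = max(S_T - K, 0):
  V(3,-3) = 0.000000; V(3,-2) = 0.000000; V(3,-1) = 0.000000; V(3,+0) = 0.000000; V(3,+1) = 0.510238; V(3,+2) = 1.402214; V(3,+3) = 2.773409
Backward induction: V(k, j) = exp(-r*dt) * [p_u * V(k+1, j+1) + p_m * V(k+1, j) + p_d * V(k+1, j-1)]
  V(2,-2) = exp(-r*dt) * [p_u*0.000000 + p_m*0.000000 + p_d*0.000000] = 0.000000
  V(2,-1) = exp(-r*dt) * [p_u*0.000000 + p_m*0.000000 + p_d*0.000000] = 0.000000
  V(2,+0) = exp(-r*dt) * [p_u*0.510238 + p_m*0.000000 + p_d*0.000000] = 0.069375
  V(2,+1) = exp(-r*dt) * [p_u*1.402214 + p_m*0.510238 + p_d*0.000000] = 0.529115
  V(2,+2) = exp(-r*dt) * [p_u*2.773409 + p_m*1.402214 + p_d*0.510238] = 1.407092
  V(1,-1) = exp(-r*dt) * [p_u*0.069375 + p_m*0.000000 + p_d*0.000000] = 0.009433
  V(1,+0) = exp(-r*dt) * [p_u*0.529115 + p_m*0.069375 + p_d*0.000000] = 0.117961
  V(1,+1) = exp(-r*dt) * [p_u*1.407092 + p_m*0.529115 + p_d*0.069375] = 0.555877
  V(0,+0) = exp(-r*dt) * [p_u*0.555877 + p_m*0.117961 + p_d*0.009433] = 0.155675


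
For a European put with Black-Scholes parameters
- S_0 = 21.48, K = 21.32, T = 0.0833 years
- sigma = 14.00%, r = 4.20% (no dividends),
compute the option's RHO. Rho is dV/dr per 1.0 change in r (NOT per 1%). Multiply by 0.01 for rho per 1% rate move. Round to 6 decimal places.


Answer: Rho = -0.709220

Derivation:
d1 = 0.2918250597; d2 = 0.2514186245
phi(d1) = 0.3823115351; exp(-qT) = 1.0000000000; exp(-rT) = 0.9965075130
N(-d2) = 0.4007452349
Rho = -K*T*exp(-rT)*N(-d2) = -21.3200 * 0.0833 * 0.9965075130 * 0.4007452349 = -0.709220


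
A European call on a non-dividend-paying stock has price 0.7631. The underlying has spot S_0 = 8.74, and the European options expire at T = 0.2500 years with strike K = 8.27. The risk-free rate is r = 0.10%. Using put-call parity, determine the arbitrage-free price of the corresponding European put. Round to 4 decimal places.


Answer: Put price = 0.2910

Derivation:
Put-call parity: C - P = S_0 * exp(-qT) - K * exp(-rT).
S_0 * exp(-qT) = 8.7400 * 1.00000000 = 8.74000000
K * exp(-rT) = 8.2700 * 0.99975003 = 8.26793276
P = C - S*exp(-qT) + K*exp(-rT)
P = 0.7631 - 8.74000000 + 8.26793276 = 0.2910


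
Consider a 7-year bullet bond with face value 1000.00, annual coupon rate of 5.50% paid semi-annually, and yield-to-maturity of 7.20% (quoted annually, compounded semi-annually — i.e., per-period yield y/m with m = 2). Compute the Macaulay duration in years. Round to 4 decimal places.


Answer: Macaulay duration = 5.8380 years

Derivation:
Coupon per period c = face * coupon_rate / m = 27.500000
Periods per year m = 2; per-period yield y/m = 0.036000
Number of cashflows N = 14
Cashflows (t years, CF_t, discount factor 1/(1+y/m)^(m*t), PV):
  t = 0.5000: CF_t = 27.500000, DF = 0.965251, PV = 26.544402
  t = 1.0000: CF_t = 27.500000, DF = 0.931709, PV = 25.622009
  t = 1.5000: CF_t = 27.500000, DF = 0.899333, PV = 24.731669
  t = 2.0000: CF_t = 27.500000, DF = 0.868082, PV = 23.872267
  t = 2.5000: CF_t = 27.500000, DF = 0.837917, PV = 23.042729
  t = 3.0000: CF_t = 27.500000, DF = 0.808801, PV = 22.242017
  t = 3.5000: CF_t = 27.500000, DF = 0.780696, PV = 21.469128
  t = 4.0000: CF_t = 27.500000, DF = 0.753567, PV = 20.723097
  t = 4.5000: CF_t = 27.500000, DF = 0.727381, PV = 20.002989
  t = 5.0000: CF_t = 27.500000, DF = 0.702106, PV = 19.307904
  t = 5.5000: CF_t = 27.500000, DF = 0.677708, PV = 18.636973
  t = 6.0000: CF_t = 27.500000, DF = 0.654158, PV = 17.989357
  t = 6.5000: CF_t = 27.500000, DF = 0.631427, PV = 17.364244
  t = 7.0000: CF_t = 1027.500000, DF = 0.609486, PV = 626.246418
Price P = sum_t PV_t = 907.795203
Macaulay numerator sum_t t * PV_t:
  t * PV_t at t = 0.5000: 13.272201
  t * PV_t at t = 1.0000: 25.622009
  t * PV_t at t = 1.5000: 37.097504
  t * PV_t at t = 2.0000: 47.744535
  t * PV_t at t = 2.5000: 57.606823
  t * PV_t at t = 3.0000: 66.726050
  t * PV_t at t = 3.5000: 75.141948
  t * PV_t at t = 4.0000: 82.892386
  t * PV_t at t = 4.5000: 90.013450
  t * PV_t at t = 5.0000: 96.539522
  t * PV_t at t = 5.5000: 102.503353
  t * PV_t at t = 6.0000: 107.936139
  t * PV_t at t = 6.5000: 112.867584
  t * PV_t at t = 7.0000: 4383.724926
Macaulay duration D = (sum_t t * PV_t) / P = 5299.688431 / 907.795203 = 5.837978


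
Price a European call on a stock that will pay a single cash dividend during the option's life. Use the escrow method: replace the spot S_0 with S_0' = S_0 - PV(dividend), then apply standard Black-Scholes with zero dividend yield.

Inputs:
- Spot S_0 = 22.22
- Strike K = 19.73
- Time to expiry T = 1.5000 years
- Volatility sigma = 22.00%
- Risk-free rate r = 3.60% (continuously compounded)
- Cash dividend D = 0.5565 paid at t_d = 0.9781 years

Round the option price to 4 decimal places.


Answer: Price = 3.9758

Derivation:
PV(D) = D * exp(-r * t_d) = 0.5565 * 0.96540112 = 0.53724572
S_0' = S_0 - PV(D) = 22.2200 - 0.53724572 = 21.68275428
d1 = (ln(S_0'/K) + (r + sigma^2/2)*T) / (sigma*sqrt(T)) = 0.68540023
d2 = d1 - sigma*sqrt(T) = 0.41595636
exp(-rT) = 0.94743211
N(d1) = 0.75345430; N(d2) = 0.66127903
C = S_0' * N(d1) - K * exp(-rT) * N(d2) = 21.68275428 * 0.75345430 - 19.7300 * 0.94743211 * 0.66127903 = 3.9758


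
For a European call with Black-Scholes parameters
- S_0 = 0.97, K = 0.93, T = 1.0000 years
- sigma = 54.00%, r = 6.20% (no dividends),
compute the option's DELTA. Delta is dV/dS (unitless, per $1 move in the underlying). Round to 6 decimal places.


Answer: Delta = 0.678246

Derivation:
d1 = 0.4627990469; d2 = -0.0772009531
phi(d1) = 0.3584270910; exp(-qT) = 1.0000000000; exp(-rT) = 0.9398828868
N(d1) = 0.6782457928
Delta = exp(-qT) * N(d1) = 1.0000000000 * 0.6782457928 = 0.678246


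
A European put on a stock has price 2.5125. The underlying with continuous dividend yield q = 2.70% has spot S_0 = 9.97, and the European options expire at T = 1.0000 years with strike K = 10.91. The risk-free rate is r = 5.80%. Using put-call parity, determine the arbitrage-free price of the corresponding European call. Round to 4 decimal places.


Put-call parity: C - P = S_0 * exp(-qT) - K * exp(-rT).
S_0 * exp(-qT) = 9.9700 * 0.97336124 = 9.70441158
K * exp(-rT) = 10.9100 * 0.94364995 = 10.29522093
C = P + S*exp(-qT) - K*exp(-rT)
C = 2.5125 + 9.70441158 - 10.29522093 = 1.9217

Answer: Call price = 1.9217


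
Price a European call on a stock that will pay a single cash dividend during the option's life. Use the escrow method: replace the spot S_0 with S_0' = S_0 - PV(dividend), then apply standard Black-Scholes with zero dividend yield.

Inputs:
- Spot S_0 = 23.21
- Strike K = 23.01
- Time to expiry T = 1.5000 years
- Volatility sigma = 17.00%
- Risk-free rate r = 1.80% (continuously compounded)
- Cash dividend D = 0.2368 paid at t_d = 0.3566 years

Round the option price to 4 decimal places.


PV(D) = D * exp(-r * t_d) = 0.2368 * 0.99360176 = 0.23528490
S_0' = S_0 - PV(D) = 23.2100 - 0.23528490 = 22.97471510
d1 = (ln(S_0'/K) + (r + sigma^2/2)*T) / (sigma*sqrt(T)) = 0.22641145
d2 = d1 - sigma*sqrt(T) = 0.01820482
exp(-rT) = 0.97336124
N(d1) = 0.58955929; N(d2) = 0.50726227
C = S_0' * N(d1) - K * exp(-rT) * N(d2) = 22.97471510 * 0.58955929 - 23.0100 * 0.97336124 * 0.50726227 = 2.1838

Answer: Price = 2.1838


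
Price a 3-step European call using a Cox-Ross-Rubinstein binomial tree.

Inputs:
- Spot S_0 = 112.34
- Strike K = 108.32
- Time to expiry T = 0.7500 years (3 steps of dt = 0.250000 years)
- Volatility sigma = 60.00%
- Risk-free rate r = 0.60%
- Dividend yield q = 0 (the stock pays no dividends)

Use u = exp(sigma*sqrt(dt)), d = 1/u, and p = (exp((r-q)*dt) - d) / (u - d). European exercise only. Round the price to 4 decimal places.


dt = T/N = 0.250000
u = exp(sigma*sqrt(dt)) = 1.349859; d = 1/u = 0.740818
p = (exp((r-q)*dt) - d) / (u - d) = 0.428022
Discount per step: exp(-r*dt) = 0.998501
Stock lattice S(k, i) with i counting down-moves:
  k=0: S(0,0) = 112.3400
  k=1: S(1,0) = 151.6431; S(1,1) = 83.2235
  k=2: S(2,0) = 204.6968; S(2,1) = 112.3400; S(2,2) = 61.6535
  k=3: S(3,0) = 276.3118; S(3,1) = 151.6431; S(3,2) = 83.2235; S(3,3) = 45.6740
Terminal payoffs V(N, i) = max(S_T - K, 0):
  V(3,0) = 167.991814; V(3,1) = 43.323138; V(3,2) = 0.000000; V(3,3) = 0.000000
Backward induction: V(k, i) = exp(-r*dt) * [p * V(k+1, i) + (1-p) * V(k+1, i+1)].
  V(2,0) = exp(-r*dt) * [p*167.991814 + (1-p)*43.323138] = 96.539184
  V(2,1) = exp(-r*dt) * [p*43.323138 + (1-p)*0.000000] = 18.515472
  V(2,2) = exp(-r*dt) * [p*0.000000 + (1-p)*0.000000] = 0.000000
  V(1,0) = exp(-r*dt) * [p*96.539184 + (1-p)*18.515472] = 51.833546
  V(1,1) = exp(-r*dt) * [p*18.515472 + (1-p)*0.000000] = 7.913155
  V(0,0) = exp(-r*dt) * [p*51.833546 + (1-p)*7.913155] = 26.672020

Answer: Price = V(0,0) = 26.6720


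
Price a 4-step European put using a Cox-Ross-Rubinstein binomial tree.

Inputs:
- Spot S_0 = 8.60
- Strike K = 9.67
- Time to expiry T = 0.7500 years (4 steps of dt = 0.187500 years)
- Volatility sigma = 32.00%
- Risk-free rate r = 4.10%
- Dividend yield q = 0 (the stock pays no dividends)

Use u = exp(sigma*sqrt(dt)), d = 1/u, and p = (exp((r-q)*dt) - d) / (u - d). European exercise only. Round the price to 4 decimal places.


dt = T/N = 0.187500
u = exp(sigma*sqrt(dt)) = 1.148623; d = 1/u = 0.870607
p = (exp((r-q)*dt) - d) / (u - d) = 0.493172
Discount per step: exp(-r*dt) = 0.992342
Stock lattice S(k, i) with i counting down-moves:
  k=0: S(0,0) = 8.6000
  k=1: S(1,0) = 9.8782; S(1,1) = 7.4872
  k=2: S(2,0) = 11.3463; S(2,1) = 8.6000; S(2,2) = 6.5184
  k=3: S(3,0) = 13.0326; S(3,1) = 9.8782; S(3,2) = 7.4872; S(3,3) = 5.6750
  k=4: S(4,0) = 14.9696; S(4,1) = 11.3463; S(4,2) = 8.6000; S(4,3) = 6.5184; S(4,4) = 4.9407
Terminal payoffs V(N, i) = max(K - S_T, 0):
  V(4,0) = 0.000000; V(4,1) = 0.000000; V(4,2) = 1.070000; V(4,3) = 3.151567; V(4,4) = 4.729305
Backward induction: V(k, i) = exp(-r*dt) * [p * V(k+1, i) + (1-p) * V(k+1, i+1)].
  V(3,0) = exp(-r*dt) * [p*0.000000 + (1-p)*0.000000] = 0.000000
  V(3,1) = exp(-r*dt) * [p*0.000000 + (1-p)*1.070000] = 0.538153
  V(3,2) = exp(-r*dt) * [p*1.070000 + (1-p)*3.151567] = 2.108723
  V(3,3) = exp(-r*dt) * [p*3.151567 + (1-p)*4.729305] = 3.920950
  V(2,0) = exp(-r*dt) * [p*0.000000 + (1-p)*0.538153] = 0.270662
  V(2,1) = exp(-r*dt) * [p*0.538153 + (1-p)*2.108723] = 1.323944
  V(2,2) = exp(-r*dt) * [p*2.108723 + (1-p)*3.920950] = 3.004027
  V(1,0) = exp(-r*dt) * [p*0.270662 + (1-p)*1.323944] = 0.798334
  V(1,1) = exp(-r*dt) * [p*1.323944 + (1-p)*3.004027] = 2.158797
  V(0,0) = exp(-r*dt) * [p*0.798334 + (1-p)*2.158797] = 1.476461

Answer: Price = V(0,0) = 1.4765


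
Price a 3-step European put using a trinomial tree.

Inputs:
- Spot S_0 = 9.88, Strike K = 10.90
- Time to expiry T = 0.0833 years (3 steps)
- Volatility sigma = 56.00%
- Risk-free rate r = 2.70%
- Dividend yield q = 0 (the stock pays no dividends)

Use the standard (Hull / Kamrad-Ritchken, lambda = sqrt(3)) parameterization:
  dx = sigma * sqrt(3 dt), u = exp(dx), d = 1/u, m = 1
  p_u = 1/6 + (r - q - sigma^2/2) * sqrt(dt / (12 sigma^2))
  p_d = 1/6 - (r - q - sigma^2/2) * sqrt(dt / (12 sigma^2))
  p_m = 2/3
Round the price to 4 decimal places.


dt = T/N = 0.027767; dx = sigma*sqrt(3*dt) = 0.161626
u = exp(dx) = 1.175420; d = 1/u = 0.850760
p_u = 0.155517, p_m = 0.666667, p_d = 0.177816
Discount per step: exp(-r*dt) = 0.999251
Stock lattice S(k, j) with j the centered position index:
  k=0: S(0,+0) = 9.8800
  k=1: S(1,-1) = 8.4055; S(1,+0) = 9.8800; S(1,+1) = 11.6132
  k=2: S(2,-2) = 7.1511; S(2,-1) = 8.4055; S(2,+0) = 9.8800; S(2,+1) = 11.6132; S(2,+2) = 13.6503
  k=3: S(3,-3) = 6.0838; S(3,-2) = 7.1511; S(3,-1) = 8.4055; S(3,+0) = 9.8800; S(3,+1) = 11.6132; S(3,+2) = 13.6503; S(3,+3) = 16.0449
Terminal payoffs V(N, j) = max(K - S_T, 0):
  V(3,-3) = 4.816165; V(3,-2) = 3.748937; V(3,-1) = 2.494496; V(3,+0) = 1.020000; V(3,+1) = 0.000000; V(3,+2) = 0.000000; V(3,+3) = 0.000000
Backward induction: V(k, j) = exp(-r*dt) * [p_u * V(k+1, j+1) + p_m * V(k+1, j) + p_d * V(k+1, j-1)]
  V(2,-2) = exp(-r*dt) * [p_u*2.494496 + p_m*3.748937 + p_d*4.816165] = 3.740815
  V(2,-1) = exp(-r*dt) * [p_u*1.020000 + p_m*2.494496 + p_d*3.748937] = 2.486382
  V(2,+0) = exp(-r*dt) * [p_u*0.000000 + p_m*1.020000 + p_d*2.494496] = 1.122720
  V(2,+1) = exp(-r*dt) * [p_u*0.000000 + p_m*0.000000 + p_d*1.020000] = 0.181237
  V(2,+2) = exp(-r*dt) * [p_u*0.000000 + p_m*0.000000 + p_d*0.000000] = 0.000000
  V(1,-1) = exp(-r*dt) * [p_u*1.122720 + p_m*2.486382 + p_d*3.740815] = 2.495496
  V(1,+0) = exp(-r*dt) * [p_u*0.181237 + p_m*1.122720 + p_d*2.486382] = 1.217871
  V(1,+1) = exp(-r*dt) * [p_u*0.000000 + p_m*0.181237 + p_d*1.122720] = 0.320222
  V(0,+0) = exp(-r*dt) * [p_u*0.320222 + p_m*1.217871 + p_d*2.495496] = 1.304475

Answer: Price = V(0,0) = 1.3045
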